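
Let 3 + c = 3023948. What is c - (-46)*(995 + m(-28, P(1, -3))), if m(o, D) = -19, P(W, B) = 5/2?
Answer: 3068841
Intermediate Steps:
P(W, B) = 5/2 (P(W, B) = 5*(1/2) = 5/2)
c = 3023945 (c = -3 + 3023948 = 3023945)
c - (-46)*(995 + m(-28, P(1, -3))) = 3023945 - (-46)*(995 - 19) = 3023945 - (-46)*976 = 3023945 - 1*(-44896) = 3023945 + 44896 = 3068841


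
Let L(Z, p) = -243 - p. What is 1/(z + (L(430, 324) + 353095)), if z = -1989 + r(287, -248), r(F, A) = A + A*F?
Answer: 1/279115 ≈ 3.5828e-6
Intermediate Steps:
z = -73413 (z = -1989 - 248*(1 + 287) = -1989 - 248*288 = -1989 - 71424 = -73413)
1/(z + (L(430, 324) + 353095)) = 1/(-73413 + ((-243 - 1*324) + 353095)) = 1/(-73413 + ((-243 - 324) + 353095)) = 1/(-73413 + (-567 + 353095)) = 1/(-73413 + 352528) = 1/279115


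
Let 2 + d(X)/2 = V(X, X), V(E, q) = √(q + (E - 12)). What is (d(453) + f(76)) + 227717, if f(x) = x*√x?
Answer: 227713 + 2*√894 + 152*√19 ≈ 2.2844e+5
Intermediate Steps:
V(E, q) = √(-12 + E + q) (V(E, q) = √(q + (-12 + E)) = √(-12 + E + q))
f(x) = x^(3/2)
d(X) = -4 + 2*√(-12 + 2*X) (d(X) = -4 + 2*√(-12 + X + X) = -4 + 2*√(-12 + 2*X))
(d(453) + f(76)) + 227717 = ((-4 + 2*√(-12 + 2*453)) + 76^(3/2)) + 227717 = ((-4 + 2*√(-12 + 906)) + 152*√19) + 227717 = ((-4 + 2*√894) + 152*√19) + 227717 = (-4 + 2*√894 + 152*√19) + 227717 = 227713 + 2*√894 + 152*√19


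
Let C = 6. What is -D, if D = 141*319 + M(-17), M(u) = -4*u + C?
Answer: -45053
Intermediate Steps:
M(u) = 6 - 4*u (M(u) = -4*u + 6 = 6 - 4*u)
D = 45053 (D = 141*319 + (6 - 4*(-17)) = 44979 + (6 + 68) = 44979 + 74 = 45053)
-D = -1*45053 = -45053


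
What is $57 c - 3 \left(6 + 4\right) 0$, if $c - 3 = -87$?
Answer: $0$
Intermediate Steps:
$c = -84$ ($c = 3 - 87 = -84$)
$57 c - 3 \left(6 + 4\right) 0 = 57 \left(-84\right) - 3 \left(6 + 4\right) 0 = - 4788 \left(-3\right) 10 \cdot 0 = - 4788 \left(\left(-30\right) 0\right) = \left(-4788\right) 0 = 0$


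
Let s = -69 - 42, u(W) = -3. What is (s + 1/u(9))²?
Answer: 111556/9 ≈ 12395.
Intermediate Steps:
s = -111
(s + 1/u(9))² = (-111 + 1/(-3))² = (-111 - ⅓)² = (-334/3)² = 111556/9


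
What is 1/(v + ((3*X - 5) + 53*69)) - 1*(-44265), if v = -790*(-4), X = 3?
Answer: 301931566/6821 ≈ 44265.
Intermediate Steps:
v = 3160
1/(v + ((3*X - 5) + 53*69)) - 1*(-44265) = 1/(3160 + ((3*3 - 5) + 53*69)) - 1*(-44265) = 1/(3160 + ((9 - 5) + 3657)) + 44265 = 1/(3160 + (4 + 3657)) + 44265 = 1/(3160 + 3661) + 44265 = 1/6821 + 44265 = 301931566/6821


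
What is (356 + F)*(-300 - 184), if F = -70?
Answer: -138424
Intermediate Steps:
(356 + F)*(-300 - 184) = (356 - 70)*(-300 - 184) = 286*(-484) = -138424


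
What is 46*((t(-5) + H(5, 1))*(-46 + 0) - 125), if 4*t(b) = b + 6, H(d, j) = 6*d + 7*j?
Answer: -84571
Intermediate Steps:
t(b) = 3/2 + b/4 (t(b) = (b + 6)/4 = (6 + b)/4 = 3/2 + b/4)
46*((t(-5) + H(5, 1))*(-46 + 0) - 125) = 46*(((3/2 + (¼)*(-5)) + (6*5 + 7*1))*(-46 + 0) - 125) = 46*(((3/2 - 5/4) + (30 + 7))*(-46) - 125) = 46*((¼ + 37)*(-46) - 125) = 46*((149/4)*(-46) - 125) = 46*(-3427/2 - 125) = 46*(-3677/2) = -84571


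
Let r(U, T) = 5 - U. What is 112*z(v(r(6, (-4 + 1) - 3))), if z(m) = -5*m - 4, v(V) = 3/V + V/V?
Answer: 672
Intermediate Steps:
v(V) = 1 + 3/V (v(V) = 3/V + 1 = 1 + 3/V)
z(m) = -4 - 5*m
112*z(v(r(6, (-4 + 1) - 3))) = 112*(-4 - 5*(3 + (5 - 1*6))/(5 - 1*6)) = 112*(-4 - 5*(3 + (5 - 6))/(5 - 6)) = 112*(-4 - 5*(3 - 1)/(-1)) = 112*(-4 - (-5)*2) = 112*(-4 - 5*(-2)) = 112*(-4 + 10) = 112*6 = 672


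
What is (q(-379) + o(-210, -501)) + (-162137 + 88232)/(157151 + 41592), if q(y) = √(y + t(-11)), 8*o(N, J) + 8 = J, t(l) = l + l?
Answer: -101751427/1589944 + I*√401 ≈ -63.997 + 20.025*I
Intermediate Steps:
t(l) = 2*l
o(N, J) = -1 + J/8
q(y) = √(-22 + y) (q(y) = √(y + 2*(-11)) = √(y - 22) = √(-22 + y))
(q(-379) + o(-210, -501)) + (-162137 + 88232)/(157151 + 41592) = (√(-22 - 379) + (-1 + (⅛)*(-501))) + (-162137 + 88232)/(157151 + 41592) = (√(-401) + (-1 - 501/8)) - 73905/198743 = (I*√401 - 509/8) - 73905*1/198743 = (-509/8 + I*√401) - 73905/198743 = -101751427/1589944 + I*√401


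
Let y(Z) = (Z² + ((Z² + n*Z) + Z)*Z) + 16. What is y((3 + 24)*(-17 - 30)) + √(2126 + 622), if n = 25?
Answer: -2000068346 + 2*√687 ≈ -2.0001e+9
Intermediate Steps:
y(Z) = 16 + Z² + Z*(Z² + 26*Z) (y(Z) = (Z² + ((Z² + 25*Z) + Z)*Z) + 16 = (Z² + (Z² + 26*Z)*Z) + 16 = (Z² + Z*(Z² + 26*Z)) + 16 = 16 + Z² + Z*(Z² + 26*Z))
y((3 + 24)*(-17 - 30)) + √(2126 + 622) = (16 + ((3 + 24)*(-17 - 30))³ + 27*((3 + 24)*(-17 - 30))²) + √(2126 + 622) = (16 + (27*(-47))³ + 27*(27*(-47))²) + √2748 = (16 + (-1269)³ + 27*(-1269)²) + 2*√687 = (16 - 2043548109 + 27*1610361) + 2*√687 = (16 - 2043548109 + 43479747) + 2*√687 = -2000068346 + 2*√687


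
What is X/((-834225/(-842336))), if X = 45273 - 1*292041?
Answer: -69287190016/278075 ≈ -2.4917e+5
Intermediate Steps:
X = -246768 (X = 45273 - 292041 = -246768)
X/((-834225/(-842336))) = -246768/((-834225/(-842336))) = -246768/((-834225*(-1/842336))) = -246768/834225/842336 = -246768*842336/834225 = -69287190016/278075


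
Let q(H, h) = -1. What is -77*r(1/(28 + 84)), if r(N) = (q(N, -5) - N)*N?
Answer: 1243/1792 ≈ 0.69364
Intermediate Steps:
r(N) = N*(-1 - N) (r(N) = (-1 - N)*N = N*(-1 - N))
-77*r(1/(28 + 84)) = -(-77)*(1 + 1/(28 + 84))/(28 + 84) = -(-77)*(1 + 1/112)/112 = -(-77)*113/(112*112) = -77*(-113/12544) = 1243/1792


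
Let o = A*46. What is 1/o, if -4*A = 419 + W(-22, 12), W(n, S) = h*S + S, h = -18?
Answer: -2/4945 ≈ -0.00040445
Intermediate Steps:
W(n, S) = -17*S (W(n, S) = -18*S + S = -17*S)
A = -215/4 (A = -(419 - 17*12)/4 = -(419 - 204)/4 = -¼*215 = -215/4 ≈ -53.750)
o = -4945/2 (o = -215/4*46 = -4945/2 ≈ -2472.5)
1/o = 1/(-4945/2) = -2/4945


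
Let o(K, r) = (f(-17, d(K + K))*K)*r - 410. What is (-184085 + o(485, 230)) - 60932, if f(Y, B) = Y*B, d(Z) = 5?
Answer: -9727177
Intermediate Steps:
f(Y, B) = B*Y
o(K, r) = -410 - 85*K*r (o(K, r) = ((5*(-17))*K)*r - 410 = (-85*K)*r - 410 = -85*K*r - 410 = -410 - 85*K*r)
(-184085 + o(485, 230)) - 60932 = (-184085 + (-410 - 85*485*230)) - 60932 = (-184085 + (-410 - 9481750)) - 60932 = (-184085 - 9482160) - 60932 = -9666245 - 60932 = -9727177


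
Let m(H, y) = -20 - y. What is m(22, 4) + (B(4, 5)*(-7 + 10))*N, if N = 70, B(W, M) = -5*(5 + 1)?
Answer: -6324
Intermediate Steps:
B(W, M) = -30 (B(W, M) = -5*6 = -30)
m(22, 4) + (B(4, 5)*(-7 + 10))*N = (-20 - 1*4) - 30*(-7 + 10)*70 = (-20 - 4) - 30*3*70 = -24 - 90*70 = -24 - 6300 = -6324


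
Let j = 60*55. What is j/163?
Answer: 3300/163 ≈ 20.245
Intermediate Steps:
j = 3300
j/163 = 3300/163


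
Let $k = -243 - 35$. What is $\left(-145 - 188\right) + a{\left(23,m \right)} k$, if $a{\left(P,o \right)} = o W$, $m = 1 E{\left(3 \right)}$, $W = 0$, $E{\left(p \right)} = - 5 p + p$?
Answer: $-333$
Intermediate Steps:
$E{\left(p \right)} = - 4 p$
$m = -12$ ($m = 1 \left(\left(-4\right) 3\right) = 1 \left(-12\right) = -12$)
$a{\left(P,o \right)} = 0$ ($a{\left(P,o \right)} = o 0 = 0$)
$k = -278$
$\left(-145 - 188\right) + a{\left(23,m \right)} k = \left(-145 - 188\right) + 0 \left(-278\right) = -333 + 0 = -333$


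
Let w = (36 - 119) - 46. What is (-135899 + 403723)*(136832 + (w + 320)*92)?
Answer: 41353096896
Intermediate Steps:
w = -129 (w = -83 - 46 = -129)
(-135899 + 403723)*(136832 + (w + 320)*92) = (-135899 + 403723)*(136832 + (-129 + 320)*92) = 267824*(136832 + 191*92) = 267824*(136832 + 17572) = 267824*154404 = 41353096896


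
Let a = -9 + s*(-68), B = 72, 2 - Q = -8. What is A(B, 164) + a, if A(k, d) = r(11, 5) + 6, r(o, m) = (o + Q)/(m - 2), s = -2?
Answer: 140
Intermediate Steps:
Q = 10 (Q = 2 - 1*(-8) = 2 + 8 = 10)
a = 127 (a = -9 - 2*(-68) = -9 + 136 = 127)
r(o, m) = (10 + o)/(-2 + m) (r(o, m) = (o + 10)/(m - 2) = (10 + o)/(-2 + m))
A(k, d) = 13 (A(k, d) = (10 + 11)/(-2 + 5) + 6 = 21/3 + 6 = (1/3)*21 + 6 = 7 + 6 = 13)
A(B, 164) + a = 13 + 127 = 140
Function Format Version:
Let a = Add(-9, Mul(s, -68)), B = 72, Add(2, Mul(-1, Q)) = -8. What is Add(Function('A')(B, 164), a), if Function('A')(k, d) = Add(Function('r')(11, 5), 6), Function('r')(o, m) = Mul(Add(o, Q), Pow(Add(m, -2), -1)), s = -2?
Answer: 140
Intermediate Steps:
Q = 10 (Q = Add(2, Mul(-1, -8)) = Add(2, 8) = 10)
a = 127 (a = Add(-9, Mul(-2, -68)) = Add(-9, 136) = 127)
Function('r')(o, m) = Mul(Pow(Add(-2, m), -1), Add(10, o)) (Function('r')(o, m) = Mul(Add(o, 10), Pow(Add(m, -2), -1)) = Mul(Add(10, o), Pow(Add(-2, m), -1)) = Mul(Pow(Add(-2, m), -1), Add(10, o)))
Function('A')(k, d) = 13 (Function('A')(k, d) = Add(Mul(Pow(Add(-2, 5), -1), Add(10, 11)), 6) = Add(Mul(Pow(3, -1), 21), 6) = Add(Mul(Rational(1, 3), 21), 6) = Add(7, 6) = 13)
Add(Function('A')(B, 164), a) = Add(13, 127) = 140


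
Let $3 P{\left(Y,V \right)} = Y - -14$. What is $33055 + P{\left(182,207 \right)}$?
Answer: $\frac{99361}{3} \approx 33120.0$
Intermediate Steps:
$P{\left(Y,V \right)} = \frac{14}{3} + \frac{Y}{3}$ ($P{\left(Y,V \right)} = \frac{Y - -14}{3} = \frac{Y + 14}{3} = \frac{14 + Y}{3} = \frac{14}{3} + \frac{Y}{3}$)
$33055 + P{\left(182,207 \right)} = 33055 + \left(\frac{14}{3} + \frac{1}{3} \cdot 182\right) = 33055 + \left(\frac{14}{3} + \frac{182}{3}\right) = 33055 + \frac{196}{3} = \frac{99361}{3}$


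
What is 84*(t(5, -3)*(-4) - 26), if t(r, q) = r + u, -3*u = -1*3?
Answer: -4200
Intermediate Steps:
u = 1 (u = -(-1)*3/3 = -⅓*(-3) = 1)
t(r, q) = 1 + r (t(r, q) = r + 1 = 1 + r)
84*(t(5, -3)*(-4) - 26) = 84*((1 + 5)*(-4) - 26) = 84*(6*(-4) - 26) = 84*(-24 - 26) = 84*(-50) = -4200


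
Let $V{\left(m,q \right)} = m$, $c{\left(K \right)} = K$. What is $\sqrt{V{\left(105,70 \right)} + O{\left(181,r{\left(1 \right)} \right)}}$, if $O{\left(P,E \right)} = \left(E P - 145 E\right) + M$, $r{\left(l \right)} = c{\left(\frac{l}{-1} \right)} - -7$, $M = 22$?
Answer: $7 \sqrt{7} \approx 18.52$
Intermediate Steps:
$r{\left(l \right)} = 7 - l$ ($r{\left(l \right)} = \frac{l}{-1} - -7 = l \left(-1\right) + 7 = - l + 7 = 7 - l$)
$O{\left(P,E \right)} = 22 - 145 E + E P$ ($O{\left(P,E \right)} = \left(E P - 145 E\right) + 22 = \left(- 145 E + E P\right) + 22 = 22 - 145 E + E P$)
$\sqrt{V{\left(105,70 \right)} + O{\left(181,r{\left(1 \right)} \right)}} = \sqrt{105 + \left(22 - 145 \left(7 - 1\right) + \left(7 - 1\right) 181\right)} = \sqrt{105 + \left(22 - 870 + 6 \cdot 181\right)} = \sqrt{105 + \left(22 - 870 + 1086\right)} = \sqrt{105 + 238} = \sqrt{343} = 7 \sqrt{7}$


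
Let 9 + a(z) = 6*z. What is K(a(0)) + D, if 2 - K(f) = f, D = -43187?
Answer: -43176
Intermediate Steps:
a(z) = -9 + 6*z
K(f) = 2 - f
K(a(0)) + D = (2 - (-9 + 6*0)) - 43187 = (2 - (-9 + 0)) - 43187 = (2 - 1*(-9)) - 43187 = (2 + 9) - 43187 = 11 - 43187 = -43176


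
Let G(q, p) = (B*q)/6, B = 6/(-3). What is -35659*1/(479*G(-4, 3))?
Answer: -106977/1916 ≈ -55.833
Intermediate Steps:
B = -2 (B = 6*(-⅓) = -2)
G(q, p) = -q/3 (G(q, p) = -2*q/6 = -2*q*(⅙) = -q/3)
-35659*1/(479*G(-4, 3)) = -35659/(-⅓*(-4)*479) = -35659/((4/3)*479) = -35659/1916/3 = -35659*3/1916 = -106977/1916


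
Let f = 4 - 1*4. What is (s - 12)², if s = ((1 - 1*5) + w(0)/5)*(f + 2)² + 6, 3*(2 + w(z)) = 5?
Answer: 111556/225 ≈ 495.80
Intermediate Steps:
w(z) = -⅓ (w(z) = -2 + (⅓)*5 = -2 + 5/3 = -⅓)
f = 0 (f = 4 - 4 = 0)
s = -154/15 (s = ((1 - 1*5) - ⅓/5)*(0 + 2)² + 6 = ((1 - 5) - ⅓*⅕)*2² + 6 = (-4 - 1/15)*4 + 6 = -61/15*4 + 6 = -244/15 + 6 = -154/15 ≈ -10.267)
(s - 12)² = (-154/15 - 12)² = (-334/15)² = 111556/225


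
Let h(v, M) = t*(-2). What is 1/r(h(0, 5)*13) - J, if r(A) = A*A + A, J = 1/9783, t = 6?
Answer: -4799/78850980 ≈ -6.0862e-5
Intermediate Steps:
J = 1/9783 ≈ 0.00010222
h(v, M) = -12 (h(v, M) = 6*(-2) = -12)
r(A) = A + A² (r(A) = A² + A = A + A²)
1/r(h(0, 5)*13) - J = 1/((-12*13)*(1 - 12*13)) - 1*1/9783 = 1/(-156*(1 - 156)) - 1/9783 = 1/(-156*(-155)) - 1/9783 = 1/24180 - 1/9783 = -4799/78850980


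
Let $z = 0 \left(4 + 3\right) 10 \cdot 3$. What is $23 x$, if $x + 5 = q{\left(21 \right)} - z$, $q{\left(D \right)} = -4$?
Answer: $-207$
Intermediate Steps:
$z = 0$ ($z = 0 \cdot 7 \cdot 10 \cdot 3 = 0 \cdot 10 \cdot 3 = 0 \cdot 3 = 0$)
$x = -9$ ($x = -5 - 4 = -9$)
$23 x = 23 \left(-9\right) = -207$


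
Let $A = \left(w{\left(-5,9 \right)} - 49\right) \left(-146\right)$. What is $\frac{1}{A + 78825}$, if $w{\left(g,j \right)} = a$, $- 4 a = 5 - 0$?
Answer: $\frac{2}{172323} \approx 1.1606 \cdot 10^{-5}$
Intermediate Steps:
$a = - \frac{5}{4}$ ($a = - \frac{5 - 0}{4} = - \frac{5 + 0}{4} = \left(- \frac{1}{4}\right) 5 = - \frac{5}{4} \approx -1.25$)
$w{\left(g,j \right)} = - \frac{5}{4}$
$A = \frac{14673}{2}$ ($A = \left(- \frac{5}{4} - 49\right) \left(-146\right) = \left(- \frac{201}{4}\right) \left(-146\right) = \frac{14673}{2} \approx 7336.5$)
$\frac{1}{A + 78825} = \frac{1}{\frac{14673}{2} + 78825} = \frac{1}{\frac{172323}{2}} = \frac{2}{172323}$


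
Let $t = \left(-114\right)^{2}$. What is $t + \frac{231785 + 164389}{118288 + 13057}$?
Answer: $\frac{1707355794}{131345} \approx 12999.0$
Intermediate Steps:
$t = 12996$
$t + \frac{231785 + 164389}{118288 + 13057} = 12996 + \frac{231785 + 164389}{118288 + 13057} = 12996 + \frac{396174}{131345} = \frac{1707355794}{131345}$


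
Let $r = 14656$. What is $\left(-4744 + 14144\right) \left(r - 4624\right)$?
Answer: $94300800$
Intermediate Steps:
$\left(-4744 + 14144\right) \left(r - 4624\right) = \left(-4744 + 14144\right) \left(14656 - 4624\right) = 9400 \cdot 10032 = 94300800$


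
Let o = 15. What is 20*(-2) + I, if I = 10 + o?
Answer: -15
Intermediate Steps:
I = 25 (I = 10 + 15 = 25)
20*(-2) + I = 20*(-2) + 25 = -40 + 25 = -15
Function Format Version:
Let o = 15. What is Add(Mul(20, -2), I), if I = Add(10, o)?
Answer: -15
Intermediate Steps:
I = 25 (I = Add(10, 15) = 25)
Add(Mul(20, -2), I) = Add(Mul(20, -2), 25) = Add(-40, 25) = -15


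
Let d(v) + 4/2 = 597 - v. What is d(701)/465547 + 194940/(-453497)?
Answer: -90801802862/211124167859 ≈ -0.43009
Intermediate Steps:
d(v) = 595 - v (d(v) = -2 + (597 - v) = 595 - v)
d(701)/465547 + 194940/(-453497) = (595 - 1*701)/465547 + 194940/(-453497) = (595 - 701)*(1/465547) + 194940*(-1/453497) = -106*1/465547 - 194940/453497 = -106/465547 - 194940/453497 = -90801802862/211124167859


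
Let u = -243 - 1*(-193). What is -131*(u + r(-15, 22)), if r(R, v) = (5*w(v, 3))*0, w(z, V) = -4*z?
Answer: 6550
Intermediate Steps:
u = -50 (u = -243 + 193 = -50)
r(R, v) = 0 (r(R, v) = (5*(-4*v))*0 = -20*v*0 = 0)
-131*(u + r(-15, 22)) = -131*(-50 + 0) = -131*(-50) = 6550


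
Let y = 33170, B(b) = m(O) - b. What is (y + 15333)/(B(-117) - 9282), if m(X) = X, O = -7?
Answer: -48503/9172 ≈ -5.2882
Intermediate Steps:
B(b) = -7 - b
(y + 15333)/(B(-117) - 9282) = (33170 + 15333)/((-7 - 1*(-117)) - 9282) = 48503/((-7 + 117) - 9282) = 48503/(110 - 9282) = 48503/(-9172) = 48503*(-1/9172) = -48503/9172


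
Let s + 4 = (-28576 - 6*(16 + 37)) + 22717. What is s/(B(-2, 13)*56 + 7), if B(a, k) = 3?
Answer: -883/25 ≈ -35.320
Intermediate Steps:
s = -6181 (s = -4 + ((-28576 - 6*(16 + 37)) + 22717) = -4 + ((-28576 - 6*53) + 22717) = -4 + ((-28576 - 318) + 22717) = -4 + (-28894 + 22717) = -4 - 6177 = -6181)
s/(B(-2, 13)*56 + 7) = -6181/(3*56 + 7) = -6181/(168 + 7) = -6181/175 = -6181*1/175 = -883/25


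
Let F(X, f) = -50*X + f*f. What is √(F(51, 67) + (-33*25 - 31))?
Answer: 19*√3 ≈ 32.909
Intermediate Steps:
F(X, f) = f² - 50*X (F(X, f) = -50*X + f² = f² - 50*X)
√(F(51, 67) + (-33*25 - 31)) = √((67² - 50*51) + (-33*25 - 31)) = √((4489 - 2550) + (-825 - 31)) = √(1939 - 856) = √1083 = 19*√3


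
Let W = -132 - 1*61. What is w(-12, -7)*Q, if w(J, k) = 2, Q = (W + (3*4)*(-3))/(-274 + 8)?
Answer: 229/133 ≈ 1.7218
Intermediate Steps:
W = -193 (W = -132 - 61 = -193)
Q = 229/266 (Q = (-193 + (3*4)*(-3))/(-274 + 8) = (-193 + 12*(-3))/(-266) = (-193 - 36)*(-1/266) = -229*(-1/266) = 229/266 ≈ 0.86090)
w(-12, -7)*Q = 2*(229/266) = 229/133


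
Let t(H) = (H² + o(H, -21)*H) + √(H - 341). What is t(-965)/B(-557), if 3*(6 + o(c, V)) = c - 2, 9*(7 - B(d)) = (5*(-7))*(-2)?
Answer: -11232600/7 - 9*I*√1306/7 ≈ -1.6047e+6 - 46.464*I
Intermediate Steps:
B(d) = -7/9 (B(d) = 7 - 5*(-7)*(-2)/9 = 7 - (-35)*(-2)/9 = 7 - ⅑*70 = 7 - 70/9 = -7/9)
o(c, V) = -20/3 + c/3 (o(c, V) = -6 + (c - 2)/3 = -6 + (-2 + c)/3 = -6 + (-⅔ + c/3) = -20/3 + c/3)
t(H) = H² + √(-341 + H) + H*(-20/3 + H/3) (t(H) = (H² + (-20/3 + H/3)*H) + √(H - 341) = (H² + H*(-20/3 + H/3)) + √(-341 + H) = H² + √(-341 + H) + H*(-20/3 + H/3))
t(-965)/B(-557) = ((-965)² + √(-341 - 965) + (⅓)*(-965)*(-20 - 965))/(-7/9) = (931225 + √(-1306) + (⅓)*(-965)*(-985))*(-9/7) = (931225 + I*√1306 + 950525/3)*(-9/7) = (3744200/3 + I*√1306)*(-9/7) = -11232600/7 - 9*I*√1306/7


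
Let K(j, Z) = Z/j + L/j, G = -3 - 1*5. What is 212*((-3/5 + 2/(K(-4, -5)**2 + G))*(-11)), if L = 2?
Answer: 1205644/595 ≈ 2026.3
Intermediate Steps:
G = -8 (G = -3 - 5 = -8)
K(j, Z) = 2/j + Z/j (K(j, Z) = Z/j + 2/j = 2/j + Z/j)
212*((-3/5 + 2/(K(-4, -5)**2 + G))*(-11)) = 212*((-3/5 + 2/(((2 - 5)/(-4))**2 - 8))*(-11)) = 212*((-3*1/5 + 2/((-1/4*(-3))**2 - 8))*(-11)) = 212*((-3/5 + 2/((3/4)**2 - 8))*(-11)) = 212*((-3/5 + 2/(9/16 - 8))*(-11)) = 212*((-3/5 + 2/(-119/16))*(-11)) = 212*((-3/5 + 2*(-16/119))*(-11)) = 212*((-3/5 - 32/119)*(-11)) = 212*(-517/595*(-11)) = 212*(5687/595) = 1205644/595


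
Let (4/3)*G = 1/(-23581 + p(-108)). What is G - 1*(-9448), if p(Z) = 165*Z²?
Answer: 71841798371/7603916 ≈ 9448.0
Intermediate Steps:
G = 3/7603916 (G = 3/(4*(-23581 + 165*(-108)²)) = 3/(4*(-23581 + 165*11664)) = 3/(4*(-23581 + 1924560)) = (¾)/1900979 = (¾)*(1/1900979) = 3/7603916 ≈ 3.9453e-7)
G - 1*(-9448) = 3/7603916 - 1*(-9448) = 3/7603916 + 9448 = 71841798371/7603916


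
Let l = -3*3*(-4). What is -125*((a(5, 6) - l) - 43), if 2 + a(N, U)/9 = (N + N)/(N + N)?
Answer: 11000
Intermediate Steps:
a(N, U) = -9 (a(N, U) = -18 + 9*((N + N)/(N + N)) = -18 + 9*((2*N)/((2*N))) = -18 + 9*((2*N)*(1/(2*N))) = -18 + 9*1 = -18 + 9 = -9)
l = 36 (l = -9*(-4) = 36)
-125*((a(5, 6) - l) - 43) = -125*((-9 - 1*36) - 43) = -125*((-9 - 36) - 43) = -125*(-45 - 43) = -125*(-88) = 11000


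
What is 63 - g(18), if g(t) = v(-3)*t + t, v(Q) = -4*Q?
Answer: -171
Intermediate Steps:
g(t) = 13*t (g(t) = (-4*(-3))*t + t = 12*t + t = 13*t)
63 - g(18) = 63 - 13*18 = 63 - 1*234 = 63 - 234 = -171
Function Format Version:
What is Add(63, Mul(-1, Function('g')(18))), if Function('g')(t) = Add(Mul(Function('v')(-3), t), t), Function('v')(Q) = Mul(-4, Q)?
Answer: -171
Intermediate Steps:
Function('g')(t) = Mul(13, t) (Function('g')(t) = Add(Mul(Mul(-4, -3), t), t) = Add(Mul(12, t), t) = Mul(13, t))
Add(63, Mul(-1, Function('g')(18))) = Add(63, Mul(-1, Mul(13, 18))) = Add(63, Mul(-1, 234)) = Add(63, -234) = -171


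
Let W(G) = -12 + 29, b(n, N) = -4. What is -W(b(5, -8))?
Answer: -17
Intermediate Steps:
W(G) = 17
-W(b(5, -8)) = -1*17 = -17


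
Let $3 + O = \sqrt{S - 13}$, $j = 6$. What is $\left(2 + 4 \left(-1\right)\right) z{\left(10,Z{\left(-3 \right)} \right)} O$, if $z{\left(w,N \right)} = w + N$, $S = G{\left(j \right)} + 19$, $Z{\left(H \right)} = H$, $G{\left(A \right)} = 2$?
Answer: $42 - 28 \sqrt{2} \approx 2.402$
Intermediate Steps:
$S = 21$ ($S = 2 + 19 = 21$)
$z{\left(w,N \right)} = N + w$
$O = -3 + 2 \sqrt{2}$ ($O = -3 + \sqrt{21 - 13} = -3 + \sqrt{8} = -3 + 2 \sqrt{2} \approx -0.17157$)
$\left(2 + 4 \left(-1\right)\right) z{\left(10,Z{\left(-3 \right)} \right)} O = \left(2 + 4 \left(-1\right)\right) \left(-3 + 10\right) \left(-3 + 2 \sqrt{2}\right) = \left(2 - 4\right) 7 \left(-3 + 2 \sqrt{2}\right) = \left(-2\right) 7 \left(-3 + 2 \sqrt{2}\right) = - 14 \left(-3 + 2 \sqrt{2}\right) = 42 - 28 \sqrt{2}$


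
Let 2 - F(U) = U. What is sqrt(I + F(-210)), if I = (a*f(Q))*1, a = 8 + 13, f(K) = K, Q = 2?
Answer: sqrt(254) ≈ 15.937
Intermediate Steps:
F(U) = 2 - U
a = 21
I = 42 (I = (21*2)*1 = 42*1 = 42)
sqrt(I + F(-210)) = sqrt(42 + (2 - 1*(-210))) = sqrt(42 + (2 + 210)) = sqrt(42 + 212) = sqrt(254)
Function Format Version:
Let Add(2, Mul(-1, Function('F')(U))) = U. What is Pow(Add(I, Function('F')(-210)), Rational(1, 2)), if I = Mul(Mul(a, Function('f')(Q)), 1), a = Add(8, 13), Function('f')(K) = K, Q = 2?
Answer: Pow(254, Rational(1, 2)) ≈ 15.937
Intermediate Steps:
Function('F')(U) = Add(2, Mul(-1, U))
a = 21
I = 42 (I = Mul(Mul(21, 2), 1) = Mul(42, 1) = 42)
Pow(Add(I, Function('F')(-210)), Rational(1, 2)) = Pow(Add(42, Add(2, Mul(-1, -210))), Rational(1, 2)) = Pow(Add(42, Add(2, 210)), Rational(1, 2)) = Pow(Add(42, 212), Rational(1, 2)) = Pow(254, Rational(1, 2))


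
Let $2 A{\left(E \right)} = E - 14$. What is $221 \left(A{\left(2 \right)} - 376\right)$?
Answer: $-84422$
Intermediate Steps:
$A{\left(E \right)} = -7 + \frac{E}{2}$ ($A{\left(E \right)} = \frac{E - 14}{2} = \frac{-14 + E}{2} = -7 + \frac{E}{2}$)
$221 \left(A{\left(2 \right)} - 376\right) = 221 \left(\left(-7 + \frac{1}{2} \cdot 2\right) - 376\right) = 221 \left(\left(-7 + 1\right) - 376\right) = 221 \left(-6 - 376\right) = 221 \left(-382\right) = -84422$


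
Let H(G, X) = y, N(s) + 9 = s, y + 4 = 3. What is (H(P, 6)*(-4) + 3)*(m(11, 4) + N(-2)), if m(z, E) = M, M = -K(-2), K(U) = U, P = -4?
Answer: -63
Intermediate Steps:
y = -1 (y = -4 + 3 = -1)
N(s) = -9 + s
H(G, X) = -1
M = 2 (M = -1*(-2) = 2)
m(z, E) = 2
(H(P, 6)*(-4) + 3)*(m(11, 4) + N(-2)) = (-1*(-4) + 3)*(2 + (-9 - 2)) = (4 + 3)*(2 - 11) = 7*(-9) = -63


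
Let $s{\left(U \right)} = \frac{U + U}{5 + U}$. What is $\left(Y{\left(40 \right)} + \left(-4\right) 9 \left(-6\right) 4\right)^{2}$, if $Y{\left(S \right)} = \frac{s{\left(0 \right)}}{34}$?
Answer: $746496$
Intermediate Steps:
$s{\left(U \right)} = \frac{2 U}{5 + U}$
$Y{\left(S \right)} = 0$ ($Y{\left(S \right)} = \frac{2 \cdot 0 \frac{1}{5 + 0}}{34} = 2 \cdot 0 \cdot \frac{1}{5} \cdot \frac{1}{34} = 0 \cdot \frac{1}{34} = 0$)
$\left(Y{\left(40 \right)} + \left(-4\right) 9 \left(-6\right) 4\right)^{2} = \left(0 + \left(-4\right) 9 \left(-6\right) 4\right)^{2} = \left(0 + \left(-36\right) \left(-6\right) 4\right)^{2} = \left(0 + 216 \cdot 4\right)^{2} = \left(0 + 864\right)^{2} = 864^{2} = 746496$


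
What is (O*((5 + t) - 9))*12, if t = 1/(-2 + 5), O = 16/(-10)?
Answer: 352/5 ≈ 70.400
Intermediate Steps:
O = -8/5 (O = 16*(-⅒) = -8/5 ≈ -1.6000)
t = ⅓ (t = 1/3 = ⅓ ≈ 0.33333)
(O*((5 + t) - 9))*12 = -8*((5 + ⅓) - 9)/5*12 = -8*(16/3 - 9)/5*12 = -8/5*(-11/3)*12 = (88/15)*12 = 352/5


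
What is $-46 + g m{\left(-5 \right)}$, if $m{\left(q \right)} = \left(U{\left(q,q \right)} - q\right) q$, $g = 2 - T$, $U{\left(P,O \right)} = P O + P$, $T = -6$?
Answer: $-1046$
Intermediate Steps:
$U{\left(P,O \right)} = P + O P$ ($U{\left(P,O \right)} = O P + P = P + O P$)
$g = 8$ ($g = 2 - -6 = 2 + 6 = 8$)
$m{\left(q \right)} = q \left(- q + q \left(1 + q\right)\right)$ ($m{\left(q \right)} = \left(q \left(1 + q\right) - q\right) q = \left(- q + q \left(1 + q\right)\right) q = q \left(- q + q \left(1 + q\right)\right)$)
$-46 + g m{\left(-5 \right)} = -46 + 8 \left(-5\right)^{3} = -46 + 8 \left(-125\right) = -46 - 1000 = -1046$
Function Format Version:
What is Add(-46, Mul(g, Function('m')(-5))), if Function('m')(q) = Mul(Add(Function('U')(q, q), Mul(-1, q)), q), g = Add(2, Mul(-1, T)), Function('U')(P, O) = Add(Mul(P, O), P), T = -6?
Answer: -1046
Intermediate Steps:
Function('U')(P, O) = Add(P, Mul(O, P)) (Function('U')(P, O) = Add(Mul(O, P), P) = Add(P, Mul(O, P)))
g = 8 (g = Add(2, Mul(-1, -6)) = Add(2, 6) = 8)
Function('m')(q) = Mul(q, Add(Mul(-1, q), Mul(q, Add(1, q)))) (Function('m')(q) = Mul(Add(Mul(q, Add(1, q)), Mul(-1, q)), q) = Mul(Add(Mul(-1, q), Mul(q, Add(1, q))), q) = Mul(q, Add(Mul(-1, q), Mul(q, Add(1, q)))))
Add(-46, Mul(g, Function('m')(-5))) = Add(-46, Mul(8, Pow(-5, 3))) = Add(-46, Mul(8, -125)) = Add(-46, -1000) = -1046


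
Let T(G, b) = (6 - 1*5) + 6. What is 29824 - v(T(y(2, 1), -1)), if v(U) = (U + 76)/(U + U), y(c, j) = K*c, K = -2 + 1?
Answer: 417453/14 ≈ 29818.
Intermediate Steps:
K = -1
y(c, j) = -c
T(G, b) = 7 (T(G, b) = (6 - 5) + 6 = 1 + 6 = 7)
v(U) = (76 + U)/(2*U) (v(U) = (76 + U)/((2*U)) = (76 + U)*(1/(2*U)) = (76 + U)/(2*U))
29824 - v(T(y(2, 1), -1)) = 29824 - (76 + 7)/(2*7) = 29824 - 83/(2*7) = 29824 - 1*83/14 = 29824 - 83/14 = 417453/14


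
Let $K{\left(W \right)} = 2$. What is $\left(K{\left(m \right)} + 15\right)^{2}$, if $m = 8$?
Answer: $289$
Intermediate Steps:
$\left(K{\left(m \right)} + 15\right)^{2} = \left(2 + 15\right)^{2} = 17^{2} = 289$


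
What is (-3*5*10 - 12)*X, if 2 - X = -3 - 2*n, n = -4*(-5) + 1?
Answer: -7614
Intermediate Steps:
n = 21 (n = 20 + 1 = 21)
X = 47 (X = 2 - (-3 - 2*21) = 2 - (-3 - 42) = 2 - 1*(-45) = 2 + 45 = 47)
(-3*5*10 - 12)*X = (-3*5*10 - 12)*47 = (-15*10 - 12)*47 = (-150 - 12)*47 = -162*47 = -7614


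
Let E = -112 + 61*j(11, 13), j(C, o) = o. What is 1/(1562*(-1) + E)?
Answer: -1/881 ≈ -0.0011351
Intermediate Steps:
E = 681 (E = -112 + 61*13 = -112 + 793 = 681)
1/(1562*(-1) + E) = 1/(1562*(-1) + 681) = 1/(-1562 + 681) = 1/(-881) = -1/881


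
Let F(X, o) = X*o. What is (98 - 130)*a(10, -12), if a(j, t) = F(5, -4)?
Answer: 640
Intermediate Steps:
a(j, t) = -20 (a(j, t) = 5*(-4) = -20)
(98 - 130)*a(10, -12) = (98 - 130)*(-20) = -32*(-20) = 640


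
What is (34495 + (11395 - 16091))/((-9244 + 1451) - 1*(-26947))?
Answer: 29799/19154 ≈ 1.5558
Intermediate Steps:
(34495 + (11395 - 16091))/((-9244 + 1451) - 1*(-26947)) = (34495 - 4696)/(-7793 + 26947) = 29799/19154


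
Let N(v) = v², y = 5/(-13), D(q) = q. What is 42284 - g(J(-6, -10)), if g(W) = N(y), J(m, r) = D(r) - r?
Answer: 7145971/169 ≈ 42284.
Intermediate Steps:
y = -5/13 (y = 5*(-1/13) = -5/13 ≈ -0.38462)
J(m, r) = 0 (J(m, r) = r - r = 0)
g(W) = 25/169 (g(W) = (-5/13)² = 25/169)
42284 - g(J(-6, -10)) = 42284 - 1*25/169 = 42284 - 25/169 = 7145971/169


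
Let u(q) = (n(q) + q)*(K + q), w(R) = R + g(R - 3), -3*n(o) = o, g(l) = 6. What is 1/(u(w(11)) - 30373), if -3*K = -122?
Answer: -9/267475 ≈ -3.3648e-5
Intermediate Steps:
K = 122/3 (K = -⅓*(-122) = 122/3 ≈ 40.667)
n(o) = -o/3
w(R) = 6 + R (w(R) = R + 6 = 6 + R)
u(q) = 2*q*(122/3 + q)/3 (u(q) = (-q/3 + q)*(122/3 + q) = (2*q/3)*(122/3 + q) = 2*q*(122/3 + q)/3)
1/(u(w(11)) - 30373) = 1/(2*(6 + 11)*(122 + 3*(6 + 11))/9 - 30373) = 1/((2/9)*17*(122 + 3*17) - 30373) = 1/((2/9)*17*(122 + 51) - 30373) = 1/((2/9)*17*173 - 30373) = 1/(5882/9 - 30373) = 1/(-267475/9) = -9/267475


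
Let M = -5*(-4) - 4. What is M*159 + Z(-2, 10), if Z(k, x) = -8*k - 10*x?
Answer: 2460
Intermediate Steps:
M = 16 (M = 20 - 4 = 16)
Z(k, x) = -10*x - 8*k
M*159 + Z(-2, 10) = 16*159 + (-10*10 - 8*(-2)) = 2544 + (-100 + 16) = 2544 - 84 = 2460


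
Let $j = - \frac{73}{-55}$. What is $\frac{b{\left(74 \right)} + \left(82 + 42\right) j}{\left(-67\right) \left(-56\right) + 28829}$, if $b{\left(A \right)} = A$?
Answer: $\frac{13122}{1791955} \approx 0.0073227$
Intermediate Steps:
$j = \frac{73}{55}$ ($j = \left(-73\right) \left(- \frac{1}{55}\right) = \frac{73}{55} \approx 1.3273$)
$\frac{b{\left(74 \right)} + \left(82 + 42\right) j}{\left(-67\right) \left(-56\right) + 28829} = \frac{74 + \left(82 + 42\right) \frac{73}{55}}{\left(-67\right) \left(-56\right) + 28829} = \frac{74 + 124 \cdot \frac{73}{55}}{3752 + 28829} = \frac{74 + \frac{9052}{55}}{32581} = \frac{13122}{55} \cdot \frac{1}{32581} = \frac{13122}{1791955}$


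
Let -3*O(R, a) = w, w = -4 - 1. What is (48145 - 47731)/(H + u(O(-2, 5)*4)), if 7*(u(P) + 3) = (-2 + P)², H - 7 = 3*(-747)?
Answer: -3726/20105 ≈ -0.18533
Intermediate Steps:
H = -2234 (H = 7 + 3*(-747) = 7 - 2241 = -2234)
w = -5
O(R, a) = 5/3 (O(R, a) = -⅓*(-5) = 5/3)
u(P) = -3 + (-2 + P)²/7
(48145 - 47731)/(H + u(O(-2, 5)*4)) = (48145 - 47731)/(-2234 + (-3 + (-2 + (5/3)*4)²/7)) = 414/(-2234 + (-3 + (-2 + 20/3)²/7)) = 414/(-2234 + (-3 + (14/3)²/7)) = 414/(-2234 + (-3 + (⅐)*(196/9))) = 414/(-2234 + (-3 + 28/9)) = 414/(-2234 + ⅑) = 414/(-20105/9) = 414*(-9/20105) = -3726/20105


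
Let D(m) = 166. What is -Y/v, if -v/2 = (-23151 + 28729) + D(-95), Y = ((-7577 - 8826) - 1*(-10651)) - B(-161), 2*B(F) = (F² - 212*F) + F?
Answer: -17849/5744 ≈ -3.1074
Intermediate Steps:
B(F) = F²/2 - 211*F/2 (B(F) = ((F² - 212*F) + F)/2 = (F² - 211*F)/2 = F²/2 - 211*F/2)
Y = -35698 (Y = ((-7577 - 8826) - 1*(-10651)) - (-161)*(-211 - 161)/2 = (-16403 + 10651) - (-161)*(-372)/2 = -5752 - 1*29946 = -5752 - 29946 = -35698)
v = -11488 (v = -2*((-23151 + 28729) + 166) = -2*(5578 + 166) = -2*5744 = -11488)
-Y/v = -(-35698)/(-11488) = -(-35698)*(-1)/11488 = -1*17849/5744 = -17849/5744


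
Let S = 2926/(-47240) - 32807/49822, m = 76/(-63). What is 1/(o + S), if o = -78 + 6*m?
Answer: -12356354220/1062133902523 ≈ -0.011634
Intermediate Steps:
m = -76/63 (m = 76*(-1/63) = -76/63 ≈ -1.2063)
o = -1790/21 (o = -78 + 6*(-76/63) = -78 - 152/21 = -1790/21 ≈ -85.238)
S = -423895463/588397820 (S = 2926*(-1/47240) - 32807*1/49822 = -1463/23620 - 32807/49822 = -423895463/588397820 ≈ -0.72042)
1/(o + S) = 1/(-1790/21 - 423895463/588397820) = 1/(-1062133902523/12356354220) = -12356354220/1062133902523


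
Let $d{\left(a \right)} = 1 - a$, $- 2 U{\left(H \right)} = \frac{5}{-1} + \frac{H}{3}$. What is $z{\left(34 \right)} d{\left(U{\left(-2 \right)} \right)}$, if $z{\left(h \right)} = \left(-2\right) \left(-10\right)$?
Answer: $- \frac{110}{3} \approx -36.667$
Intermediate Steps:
$U{\left(H \right)} = \frac{5}{2} - \frac{H}{6}$ ($U{\left(H \right)} = - \frac{\frac{5}{-1} + \frac{H}{3}}{2} = - \frac{5 \left(-1\right) + H \frac{1}{3}}{2} = - \frac{-5 + \frac{H}{3}}{2} = \frac{5}{2} - \frac{H}{6}$)
$z{\left(h \right)} = 20$
$z{\left(34 \right)} d{\left(U{\left(-2 \right)} \right)} = 20 \left(1 - \left(\frac{5}{2} - - \frac{1}{3}\right)\right) = 20 \left(1 - \left(\frac{5}{2} + \frac{1}{3}\right)\right) = 20 \left(1 - \frac{17}{6}\right) = 20 \left(- \frac{11}{6}\right) = - \frac{110}{3}$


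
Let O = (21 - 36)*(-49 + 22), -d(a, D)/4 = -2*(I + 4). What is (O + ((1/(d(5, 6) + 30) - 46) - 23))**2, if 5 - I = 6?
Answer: 329241025/2916 ≈ 1.1291e+5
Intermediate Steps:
I = -1 (I = 5 - 1*6 = 5 - 6 = -1)
d(a, D) = 24 (d(a, D) = -(-8)*(-1 + 4) = -(-8)*3 = -4*(-6) = 24)
O = 405 (O = -15*(-27) = 405)
(O + ((1/(d(5, 6) + 30) - 46) - 23))**2 = (405 + ((1/(24 + 30) - 46) - 23))**2 = (405 + ((1/54 - 46) - 23))**2 = (405 + (-2483/54 - 23))**2 = (405 - 3725/54)**2 = (18145/54)**2 = 329241025/2916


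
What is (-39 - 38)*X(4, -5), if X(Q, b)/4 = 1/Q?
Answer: -77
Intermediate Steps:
X(Q, b) = 4/Q
(-39 - 38)*X(4, -5) = (-39 - 38)*(4/4) = -308/4 = -77*1 = -77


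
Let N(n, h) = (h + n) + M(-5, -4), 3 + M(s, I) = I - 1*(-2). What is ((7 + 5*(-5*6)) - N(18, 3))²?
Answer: 25281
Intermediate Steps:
M(s, I) = -1 + I (M(s, I) = -3 + (I - 1*(-2)) = -3 + (I + 2) = -3 + (2 + I) = -1 + I)
N(n, h) = -5 + h + n (N(n, h) = (h + n) + (-1 - 4) = (h + n) - 5 = -5 + h + n)
((7 + 5*(-5*6)) - N(18, 3))² = ((7 + 5*(-5*6)) - (-5 + 3 + 18))² = ((7 + 5*(-30)) - 1*16)² = ((7 - 150) - 16)² = (-143 - 16)² = (-159)² = 25281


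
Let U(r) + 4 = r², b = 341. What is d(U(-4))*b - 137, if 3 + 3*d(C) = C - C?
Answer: -478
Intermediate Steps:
U(r) = -4 + r²
d(C) = -1 (d(C) = -1 + (C - C)/3 = -1 + (⅓)*0 = -1 + 0 = -1)
d(U(-4))*b - 137 = -1*341 - 137 = -341 - 137 = -478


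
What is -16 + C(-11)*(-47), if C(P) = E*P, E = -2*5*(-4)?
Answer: 20664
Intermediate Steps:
E = 40 (E = -10*(-4) = 40)
C(P) = 40*P
-16 + C(-11)*(-47) = -16 + (40*(-11))*(-47) = -16 - 440*(-47) = -16 + 20680 = 20664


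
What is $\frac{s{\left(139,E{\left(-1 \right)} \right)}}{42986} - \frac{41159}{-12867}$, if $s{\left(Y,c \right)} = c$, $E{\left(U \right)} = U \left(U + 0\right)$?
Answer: $\frac{1769273641}{553100862} \approx 3.1988$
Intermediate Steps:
$E{\left(U \right)} = U^{2}$ ($E{\left(U \right)} = U U = U^{2}$)
$\frac{s{\left(139,E{\left(-1 \right)} \right)}}{42986} - \frac{41159}{-12867} = \frac{\left(-1\right)^{2}}{42986} - \frac{41159}{-12867} = 1 \cdot \frac{1}{42986} - - \frac{41159}{12867} = \frac{1}{42986} + \frac{41159}{12867} = \frac{1769273641}{553100862}$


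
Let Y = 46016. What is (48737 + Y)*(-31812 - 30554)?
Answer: -5909365598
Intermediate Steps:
(48737 + Y)*(-31812 - 30554) = (48737 + 46016)*(-31812 - 30554) = 94753*(-62366) = -5909365598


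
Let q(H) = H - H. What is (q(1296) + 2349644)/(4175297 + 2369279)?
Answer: 587411/1636144 ≈ 0.35902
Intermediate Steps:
q(H) = 0
(q(1296) + 2349644)/(4175297 + 2369279) = (0 + 2349644)/(4175297 + 2369279) = 2349644/6544576 = 2349644*(1/6544576) = 587411/1636144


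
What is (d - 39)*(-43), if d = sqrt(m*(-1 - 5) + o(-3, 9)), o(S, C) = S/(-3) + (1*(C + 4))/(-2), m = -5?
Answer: 1677 - 301*sqrt(2)/2 ≈ 1464.2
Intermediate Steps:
o(S, C) = -2 - C/2 - S/3 (o(S, C) = S*(-1/3) + (1*(4 + C))*(-1/2) = -S/3 + (4 + C)*(-1/2) = -S/3 + (-2 - C/2) = -2 - C/2 - S/3)
d = 7*sqrt(2)/2 (d = sqrt(-5*(-1 - 5) + (-2 - 1/2*9 - 1/3*(-3))) = sqrt(-5*(-6) + (-2 - 9/2 + 1)) = sqrt(30 - 11/2) = sqrt(49/2) = 7*sqrt(2)/2 ≈ 4.9497)
(d - 39)*(-43) = (7*sqrt(2)/2 - 39)*(-43) = (-39 + 7*sqrt(2)/2)*(-43) = 1677 - 301*sqrt(2)/2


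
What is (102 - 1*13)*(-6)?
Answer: -534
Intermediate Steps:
(102 - 1*13)*(-6) = (102 - 13)*(-6) = 89*(-6) = -534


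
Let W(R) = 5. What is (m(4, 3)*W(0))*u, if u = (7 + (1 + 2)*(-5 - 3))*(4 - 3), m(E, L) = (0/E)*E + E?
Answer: -340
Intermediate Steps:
m(E, L) = E (m(E, L) = 0*E + E = 0 + E = E)
u = -17 (u = (7 + 3*(-8))*1 = (7 - 24)*1 = -17*1 = -17)
(m(4, 3)*W(0))*u = (4*5)*(-17) = 20*(-17) = -340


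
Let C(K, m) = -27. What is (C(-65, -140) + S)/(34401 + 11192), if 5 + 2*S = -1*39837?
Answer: -19948/45593 ≈ -0.43752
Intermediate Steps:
S = -19921 (S = -5/2 + (-1*39837)/2 = -5/2 + (½)*(-39837) = -5/2 - 39837/2 = -19921)
(C(-65, -140) + S)/(34401 + 11192) = (-27 - 19921)/(34401 + 11192) = -19948/45593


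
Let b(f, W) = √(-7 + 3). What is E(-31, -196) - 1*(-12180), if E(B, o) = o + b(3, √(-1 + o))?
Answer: 11984 + 2*I ≈ 11984.0 + 2.0*I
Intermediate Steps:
b(f, W) = 2*I (b(f, W) = √(-4) = 2*I)
E(B, o) = o + 2*I
E(-31, -196) - 1*(-12180) = (-196 + 2*I) - 1*(-12180) = (-196 + 2*I) + 12180 = 11984 + 2*I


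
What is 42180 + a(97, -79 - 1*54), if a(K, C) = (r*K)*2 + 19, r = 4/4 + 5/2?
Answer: 42878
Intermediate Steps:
r = 7/2 (r = 4*(¼) + 5*(½) = 1 + 5/2 = 7/2 ≈ 3.5000)
a(K, C) = 19 + 7*K (a(K, C) = (7*K/2)*2 + 19 = 7*K + 19 = 19 + 7*K)
42180 + a(97, -79 - 1*54) = 42180 + (19 + 7*97) = 42180 + (19 + 679) = 42180 + 698 = 42878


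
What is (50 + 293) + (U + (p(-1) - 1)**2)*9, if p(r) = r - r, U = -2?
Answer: 334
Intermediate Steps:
p(r) = 0
(50 + 293) + (U + (p(-1) - 1)**2)*9 = (50 + 293) + (-2 + (0 - 1)**2)*9 = 343 + (-2 + (-1)**2)*9 = 343 + (-2 + 1)*9 = 343 - 1*9 = 343 - 9 = 334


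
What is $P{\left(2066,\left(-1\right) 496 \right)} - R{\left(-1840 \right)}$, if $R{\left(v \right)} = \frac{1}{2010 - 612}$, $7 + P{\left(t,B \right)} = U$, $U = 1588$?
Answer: $\frac{2210237}{1398} \approx 1581.0$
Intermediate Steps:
$P{\left(t,B \right)} = 1581$ ($P{\left(t,B \right)} = -7 + 1588 = 1581$)
$R{\left(v \right)} = \frac{1}{1398}$
$P{\left(2066,\left(-1\right) 496 \right)} - R{\left(-1840 \right)} = 1581 - \frac{1}{1398} = \frac{2210237}{1398}$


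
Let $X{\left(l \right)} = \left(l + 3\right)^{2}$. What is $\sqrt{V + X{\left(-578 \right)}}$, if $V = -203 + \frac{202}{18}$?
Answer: $\frac{\sqrt{2973899}}{3} \approx 574.83$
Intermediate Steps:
$X{\left(l \right)} = \left(3 + l\right)^{2}$
$V = - \frac{1726}{9}$ ($V = -203 + 202 \cdot \frac{1}{18} = -203 + \frac{101}{9} = - \frac{1726}{9} \approx -191.78$)
$\sqrt{V + X{\left(-578 \right)}} = \sqrt{- \frac{1726}{9} + \left(3 - 578\right)^{2}} = \sqrt{- \frac{1726}{9} + \left(-575\right)^{2}} = \sqrt{- \frac{1726}{9} + 330625} = \sqrt{\frac{2973899}{9}} = \frac{\sqrt{2973899}}{3}$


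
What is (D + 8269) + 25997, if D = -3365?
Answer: 30901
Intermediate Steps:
(D + 8269) + 25997 = (-3365 + 8269) + 25997 = 4904 + 25997 = 30901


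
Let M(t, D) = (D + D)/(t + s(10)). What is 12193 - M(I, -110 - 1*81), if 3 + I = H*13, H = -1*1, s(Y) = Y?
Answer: 36388/3 ≈ 12129.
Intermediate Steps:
H = -1
I = -16 (I = -3 - 1*13 = -3 - 13 = -16)
M(t, D) = 2*D/(10 + t) (M(t, D) = (D + D)/(t + 10) = (2*D)/(10 + t) = 2*D/(10 + t))
12193 - M(I, -110 - 1*81) = 12193 - 2*(-110 - 1*81)/(10 - 16) = 12193 - 2*(-110 - 81)/(-6) = 12193 - 2*(-191)*(-1)/6 = 12193 - 1*191/3 = 12193 - 191/3 = 36388/3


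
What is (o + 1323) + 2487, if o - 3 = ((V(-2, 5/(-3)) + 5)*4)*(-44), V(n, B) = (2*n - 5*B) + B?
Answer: 7391/3 ≈ 2463.7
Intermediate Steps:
V(n, B) = -4*B + 2*n (V(n, B) = (-5*B + 2*n) + B = -4*B + 2*n)
o = -4039/3 (o = 3 + (((-20/(-3) + 2*(-2)) + 5)*4)*(-44) = 3 + (((-20*(-1)/3 - 4) + 5)*4)*(-44) = 3 + (((-4*(-5/3) - 4) + 5)*4)*(-44) = 3 + (((20/3 - 4) + 5)*4)*(-44) = 3 + ((8/3 + 5)*4)*(-44) = 3 + ((23/3)*4)*(-44) = 3 + (92/3)*(-44) = 3 - 4048/3 = -4039/3 ≈ -1346.3)
(o + 1323) + 2487 = (-4039/3 + 1323) + 2487 = -70/3 + 2487 = 7391/3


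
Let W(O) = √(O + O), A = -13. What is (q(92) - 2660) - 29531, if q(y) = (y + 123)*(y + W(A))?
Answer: -12411 + 215*I*√26 ≈ -12411.0 + 1096.3*I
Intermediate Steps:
W(O) = √2*√O (W(O) = √(2*O) = √2*√O)
q(y) = (123 + y)*(y + I*√26) (q(y) = (y + 123)*(y + √2*√(-13)) = (123 + y)*(y + √2*(I*√13)) = (123 + y)*(y + I*√26))
(q(92) - 2660) - 29531 = ((92² + 123*92 + 123*I*√26 + I*92*√26) - 2660) - 29531 = ((8464 + 11316 + 123*I*√26 + 92*I*√26) - 2660) - 29531 = ((19780 + 215*I*√26) - 2660) - 29531 = (17120 + 215*I*√26) - 29531 = -12411 + 215*I*√26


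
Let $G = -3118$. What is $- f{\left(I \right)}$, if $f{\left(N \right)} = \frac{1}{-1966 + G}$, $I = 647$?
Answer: $\frac{1}{5084} \approx 0.0001967$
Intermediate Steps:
$f{\left(N \right)} = - \frac{1}{5084}$ ($f{\left(N \right)} = \frac{1}{-1966 - 3118} = \frac{1}{-5084} = - \frac{1}{5084}$)
$- f{\left(I \right)} = \left(-1\right) \left(- \frac{1}{5084}\right) = \frac{1}{5084}$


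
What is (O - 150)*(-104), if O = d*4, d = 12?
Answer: 10608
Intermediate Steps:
O = 48 (O = 12*4 = 48)
(O - 150)*(-104) = (48 - 150)*(-104) = -102*(-104) = 10608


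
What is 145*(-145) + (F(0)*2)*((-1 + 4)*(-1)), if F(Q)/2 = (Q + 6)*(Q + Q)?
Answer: -21025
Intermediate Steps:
F(Q) = 4*Q*(6 + Q) (F(Q) = 2*((Q + 6)*(Q + Q)) = 2*((6 + Q)*(2*Q)) = 2*(2*Q*(6 + Q)) = 4*Q*(6 + Q))
145*(-145) + (F(0)*2)*((-1 + 4)*(-1)) = 145*(-145) + ((4*0*(6 + 0))*2)*((-1 + 4)*(-1)) = -21025 + ((4*0*6)*2)*(3*(-1)) = -21025 + (0*2)*(-3) = -21025 + 0*(-3) = -21025 + 0 = -21025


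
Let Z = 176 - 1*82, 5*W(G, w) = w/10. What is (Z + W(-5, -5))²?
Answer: 881721/100 ≈ 8817.2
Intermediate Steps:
W(G, w) = w/50 (W(G, w) = (w/10)/5 = w/50)
Z = 94 (Z = 176 - 82 = 94)
(Z + W(-5, -5))² = (94 + (1/50)*(-5))² = (94 - ⅒)² = (939/10)² = 881721/100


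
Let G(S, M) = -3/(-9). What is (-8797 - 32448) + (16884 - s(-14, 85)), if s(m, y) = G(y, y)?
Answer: -73084/3 ≈ -24361.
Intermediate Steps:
G(S, M) = 1/3 (G(S, M) = -3*(-1/9) = 1/3)
s(m, y) = 1/3
(-8797 - 32448) + (16884 - s(-14, 85)) = (-8797 - 32448) + (16884 - 1*1/3) = -41245 + (16884 - 1/3) = -41245 + 50651/3 = -73084/3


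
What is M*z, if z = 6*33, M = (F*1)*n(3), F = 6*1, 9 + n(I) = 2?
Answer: -8316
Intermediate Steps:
n(I) = -7 (n(I) = -9 + 2 = -7)
F = 6
M = -42 (M = (6*1)*(-7) = 6*(-7) = -42)
z = 198
M*z = -42*198 = -8316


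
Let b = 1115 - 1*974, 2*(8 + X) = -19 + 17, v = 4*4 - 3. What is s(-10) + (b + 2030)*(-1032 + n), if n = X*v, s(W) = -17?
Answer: -2494496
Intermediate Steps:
v = 13 (v = 16 - 3 = 13)
X = -9 (X = -8 + (-19 + 17)/2 = -8 + (½)*(-2) = -8 - 1 = -9)
b = 141 (b = 1115 - 974 = 141)
n = -117 (n = -9*13 = -117)
s(-10) + (b + 2030)*(-1032 + n) = -17 + (141 + 2030)*(-1032 - 117) = -17 + 2171*(-1149) = -17 - 2494479 = -2494496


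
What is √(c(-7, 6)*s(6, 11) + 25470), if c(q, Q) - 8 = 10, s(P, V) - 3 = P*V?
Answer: 6*√742 ≈ 163.44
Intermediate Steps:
s(P, V) = 3 + P*V
c(q, Q) = 18 (c(q, Q) = 8 + 10 = 18)
√(c(-7, 6)*s(6, 11) + 25470) = √(18*(3 + 6*11) + 25470) = √(18*(3 + 66) + 25470) = √(18*69 + 25470) = √(1242 + 25470) = √26712 = 6*√742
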